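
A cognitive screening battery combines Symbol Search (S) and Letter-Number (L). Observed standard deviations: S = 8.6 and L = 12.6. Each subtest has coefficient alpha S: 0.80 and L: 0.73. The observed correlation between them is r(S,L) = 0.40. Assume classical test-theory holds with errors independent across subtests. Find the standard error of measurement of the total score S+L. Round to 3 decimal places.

Var(total) = 232.72 + 86.688 = 319.408.
True-score variance = 175.063 + 86.688 = 261.751, so reliability = 0.8195.
Error variance = 319.408 − 261.751 = 57.6572; SEM = √57.6572 = 7.593.

7.593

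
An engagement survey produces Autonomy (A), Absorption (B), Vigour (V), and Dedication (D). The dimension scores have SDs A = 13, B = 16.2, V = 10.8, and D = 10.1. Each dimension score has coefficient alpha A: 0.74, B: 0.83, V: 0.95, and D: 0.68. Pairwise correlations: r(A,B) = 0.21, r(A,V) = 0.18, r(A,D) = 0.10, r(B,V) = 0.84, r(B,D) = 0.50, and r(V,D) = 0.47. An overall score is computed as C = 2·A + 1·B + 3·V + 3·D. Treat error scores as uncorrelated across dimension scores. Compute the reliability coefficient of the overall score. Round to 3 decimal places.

0.903

Var(C) = 2²·13² + 16.2² + 3²·10.8² + 3²·10.1² + 2·[2·13·16.2·0.21 + 6·13·10.8·0.18 + 6·13·10.1·0.10 + 3·16.2·10.8·0.84 + 3·16.2·10.1·0.50 + 9·10.8·10.1·0.47] = 2906.29 + 2933.2 = 5839.49.
Because errors are independent across components, Cov(Tᵢ,Tⱼ) = Cov(Xᵢ,Xⱼ); the off-diagonal part of the true-score variance is the same as above.
True-score variance = [2²·13²·0.74 + 16.2²·0.83 + 3²·10.8²·0.95 + 3²·10.1²·0.68] + 2933.2 = 2339.64 + 2933.2 = 5272.84.
Reliability = 5272.84 / 5839.49 = 0.903.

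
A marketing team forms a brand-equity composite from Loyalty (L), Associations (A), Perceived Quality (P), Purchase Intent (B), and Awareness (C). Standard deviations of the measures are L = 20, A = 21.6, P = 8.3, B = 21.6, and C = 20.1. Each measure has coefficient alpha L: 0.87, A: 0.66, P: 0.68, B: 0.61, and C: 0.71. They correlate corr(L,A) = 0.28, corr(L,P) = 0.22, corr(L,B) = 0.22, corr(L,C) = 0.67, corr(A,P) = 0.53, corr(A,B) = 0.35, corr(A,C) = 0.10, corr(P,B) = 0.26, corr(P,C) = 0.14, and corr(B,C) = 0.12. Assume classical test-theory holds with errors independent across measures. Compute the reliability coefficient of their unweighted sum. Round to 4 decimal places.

0.8562

Var(L+A+P+B+C) = 20² + 21.6² + 8.3² + 21.6² + 20.1² + 2·[20·21.6·0.28 + 20·8.3·0.22 + 20·21.6·0.22 + 20·20.1·0.67 + 21.6·8.3·0.53 + 21.6·21.6·0.35 + 21.6·20.1·0.10 + 8.3·21.6·0.26 + 8.3·20.1·0.14 + 21.6·20.1·0.12] = 1806.02 + 1891.32 = 3697.34.
Under uncorrelated errors the observed covariances equal the true-score covariances, so only the own-variance terms attenuate.
True-score variance = [20²·0.87 + 21.6²·0.66 + 8.3²·0.68 + 21.6²·0.61 + 20.1²·0.71] + 1891.32 = 1274.22 + 1891.32 = 3165.54.
Reliability = 3165.54 / 3697.34 = 0.8562.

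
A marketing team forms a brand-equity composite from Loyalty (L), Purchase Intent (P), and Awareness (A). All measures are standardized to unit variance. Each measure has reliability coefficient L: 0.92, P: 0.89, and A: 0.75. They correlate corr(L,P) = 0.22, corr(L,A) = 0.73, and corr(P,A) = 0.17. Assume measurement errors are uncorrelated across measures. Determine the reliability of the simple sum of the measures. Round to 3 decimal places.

Var(L+P+A) = 3 + 2·[0.22 + 0.73 + 0.17] = 3 + 2.24 = 5.24.
With uncorrelated errors the cross-covariances are all true-score covariance, so they carry over unchanged; only the diagonal terms shrink to ρᵢσᵢ².
True-score variance = [0.92 + 0.89 + 0.75] + 2.24 = 2.56 + 2.24 = 4.8.
Reliability = 4.8 / 5.24 = 0.916.

0.916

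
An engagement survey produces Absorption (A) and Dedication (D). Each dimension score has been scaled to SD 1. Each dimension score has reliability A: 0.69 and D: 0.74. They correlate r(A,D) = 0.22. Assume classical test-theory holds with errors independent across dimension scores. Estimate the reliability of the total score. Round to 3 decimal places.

Var(A+D) = 2 + 2·[0.22] = 2 + 0.44 = 2.44.
Under uncorrelated errors the observed covariances equal the true-score covariances, so only the own-variance terms attenuate.
True-score variance = [0.69 + 0.74] + 0.44 = 1.43 + 0.44 = 1.87.
Reliability = 1.87 / 2.44 = 0.766.

0.766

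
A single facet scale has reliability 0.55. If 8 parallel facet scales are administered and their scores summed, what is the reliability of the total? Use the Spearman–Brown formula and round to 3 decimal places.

ρ_k = kρ / (1 + (k−1)ρ) = 8·0.55 / (1 + 7·0.55) = 4.400 / 4.850 = 0.907.

0.907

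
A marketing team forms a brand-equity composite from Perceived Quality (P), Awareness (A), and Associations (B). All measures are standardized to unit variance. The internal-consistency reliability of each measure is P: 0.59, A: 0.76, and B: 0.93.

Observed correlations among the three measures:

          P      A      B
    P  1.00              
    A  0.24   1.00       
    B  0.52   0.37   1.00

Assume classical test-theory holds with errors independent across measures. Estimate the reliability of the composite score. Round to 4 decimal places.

0.8631

Var(P+A+B) = 3 + 2·[0.24 + 0.52 + 0.37] = 3 + 2.26 = 5.26.
With uncorrelated errors the cross-covariances are all true-score covariance, so they carry over unchanged; only the diagonal terms shrink to ρᵢσᵢ².
True-score variance = [0.59 + 0.76 + 0.93] + 2.26 = 2.28 + 2.26 = 4.54.
Reliability = 4.54 / 5.26 = 0.8631.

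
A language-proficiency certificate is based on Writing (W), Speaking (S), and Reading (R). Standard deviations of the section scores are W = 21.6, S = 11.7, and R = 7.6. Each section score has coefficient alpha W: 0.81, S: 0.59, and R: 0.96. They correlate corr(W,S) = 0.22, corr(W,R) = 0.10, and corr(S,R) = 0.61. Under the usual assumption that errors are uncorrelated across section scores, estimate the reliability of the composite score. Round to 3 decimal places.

0.839

Var(W+S+R) = 21.6² + 11.7² + 7.6² + 2·[21.6·11.7·0.22 + 21.6·7.6·0.10 + 11.7·7.6·0.61] = 661.21 + 252.511 = 913.721.
Because errors are independent across components, Cov(Tᵢ,Tⱼ) = Cov(Xᵢ,Xⱼ); the off-diagonal part of the true-score variance is the same as above.
True-score variance = [21.6²·0.81 + 11.7²·0.59 + 7.6²·0.96] + 252.511 = 514.128 + 252.511 = 766.639.
Reliability = 766.639 / 913.721 = 0.839.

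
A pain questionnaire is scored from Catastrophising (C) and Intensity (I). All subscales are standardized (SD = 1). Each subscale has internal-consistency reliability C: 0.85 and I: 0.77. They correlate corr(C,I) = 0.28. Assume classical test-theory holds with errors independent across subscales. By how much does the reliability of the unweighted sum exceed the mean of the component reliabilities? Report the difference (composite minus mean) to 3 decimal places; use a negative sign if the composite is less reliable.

Var(sum) = 2 + 0.56 = 2.56; true-score variance = 1.62 + 0.56 = 2.18; composite reliability = 0.8516.
Mean component reliability = 0.8100.
Difference = 0.8516 − 0.8100 = 0.042.

0.042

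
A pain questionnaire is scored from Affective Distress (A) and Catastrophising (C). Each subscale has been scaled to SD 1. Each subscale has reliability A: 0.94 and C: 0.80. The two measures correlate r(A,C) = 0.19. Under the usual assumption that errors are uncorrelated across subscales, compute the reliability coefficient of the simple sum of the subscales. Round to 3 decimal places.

0.891

Var(A+C) = 2 + 2·[0.19] = 2 + 0.38 = 2.38.
With uncorrelated errors the cross-covariances are all true-score covariance, so they carry over unchanged; only the diagonal terms shrink to ρᵢσᵢ².
True-score variance = [0.94 + 0.80] + 0.38 = 1.74 + 0.38 = 2.12.
Reliability = 2.12 / 2.38 = 0.891.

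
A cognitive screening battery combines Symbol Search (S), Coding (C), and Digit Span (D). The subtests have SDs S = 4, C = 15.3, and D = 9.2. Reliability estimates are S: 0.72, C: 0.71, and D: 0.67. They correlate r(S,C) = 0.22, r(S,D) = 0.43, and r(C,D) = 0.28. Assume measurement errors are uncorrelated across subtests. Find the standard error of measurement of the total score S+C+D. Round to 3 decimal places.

10.015

Var(total) = 334.73 + 137.402 = 472.132.
True-score variance = 234.433 + 137.402 = 371.834, so reliability = 0.7876.
Error variance = 472.132 − 371.834 = 100.297; SEM = √100.297 = 10.015.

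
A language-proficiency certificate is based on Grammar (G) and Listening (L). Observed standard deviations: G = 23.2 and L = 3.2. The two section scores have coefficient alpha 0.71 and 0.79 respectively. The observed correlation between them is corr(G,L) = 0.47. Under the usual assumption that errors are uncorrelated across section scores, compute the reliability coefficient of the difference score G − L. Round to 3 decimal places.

0.669

Var(G−L) = 23.2² + 3.2² − 2·23.2·3.2·0.47 = 548.48 − 69.7856 = 478.694.
Because errors are independent across components, Cov(Tᵢ,Tⱼ) = Cov(Xᵢ,Xⱼ); the off-diagonal part of the true-score variance is the same as above.
True-score variance = [23.2²·0.71 + 3.2²·0.79] − 69.7856 = 390.24 − 69.7856 = 320.454.
Reliability = 320.454 / 478.694 = 0.669.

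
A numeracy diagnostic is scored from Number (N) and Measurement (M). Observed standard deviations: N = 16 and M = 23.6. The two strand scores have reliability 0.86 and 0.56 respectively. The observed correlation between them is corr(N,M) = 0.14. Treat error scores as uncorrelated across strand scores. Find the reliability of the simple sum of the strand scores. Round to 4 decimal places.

0.6942

Var(N+M) = 16² + 23.6² + 2·[16·23.6·0.14] = 812.96 + 105.728 = 918.688.
With uncorrelated errors the cross-covariances are all true-score covariance, so they carry over unchanged; only the diagonal terms shrink to ρᵢσᵢ².
True-score variance = [16²·0.86 + 23.6²·0.56] + 105.728 = 532.058 + 105.728 = 637.786.
Reliability = 637.786 / 918.688 = 0.6942.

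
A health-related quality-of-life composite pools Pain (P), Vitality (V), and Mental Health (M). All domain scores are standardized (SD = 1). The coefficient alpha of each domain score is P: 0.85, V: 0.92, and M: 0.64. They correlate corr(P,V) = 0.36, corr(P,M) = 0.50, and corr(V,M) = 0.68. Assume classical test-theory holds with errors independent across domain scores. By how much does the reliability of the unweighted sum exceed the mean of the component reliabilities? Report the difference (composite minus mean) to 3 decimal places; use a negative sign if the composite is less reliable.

0.100

Var(sum) = 3 + 3.08 = 6.08; true-score variance = 2.41 + 3.08 = 5.49; composite reliability = 0.9030.
Mean component reliability = 0.8033.
Difference = 0.9030 − 0.8033 = 0.100.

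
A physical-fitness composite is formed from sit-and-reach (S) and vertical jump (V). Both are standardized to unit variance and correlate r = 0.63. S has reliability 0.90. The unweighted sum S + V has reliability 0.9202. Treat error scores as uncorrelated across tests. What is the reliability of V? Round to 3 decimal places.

Var(S+V) = 2 + 2·0.63 = 3.260.
True-score variance = ρ_S + ρ_V + 2·0.63, so 0.9202 = (0.90 + ρ_V + 1.26) / 3.260.
ρ_V = 0.9202·3.260 − 0.90 − 1.26 = 0.840.

0.840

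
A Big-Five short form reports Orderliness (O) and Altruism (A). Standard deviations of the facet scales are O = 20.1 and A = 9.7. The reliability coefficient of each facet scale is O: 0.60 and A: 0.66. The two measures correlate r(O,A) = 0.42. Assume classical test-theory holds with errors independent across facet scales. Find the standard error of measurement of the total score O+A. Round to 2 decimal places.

Var(total) = 498.1 + 163.775 = 661.875.
True-score variance = 304.505 + 163.775 = 468.28, so reliability = 0.7075.
Error variance = 661.875 − 468.28 = 193.595; SEM = √193.595 = 13.91.

13.91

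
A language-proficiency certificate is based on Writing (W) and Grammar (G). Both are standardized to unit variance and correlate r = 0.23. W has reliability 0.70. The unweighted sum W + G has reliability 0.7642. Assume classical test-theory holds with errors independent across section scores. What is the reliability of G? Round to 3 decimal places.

Var(W+G) = 2 + 2·0.23 = 2.460.
True-score variance = ρ_W + ρ_G + 2·0.23, so 0.7642 = (0.70 + ρ_G + 0.46) / 2.460.
ρ_G = 0.7642·2.460 − 0.70 − 0.46 = 0.720.

0.720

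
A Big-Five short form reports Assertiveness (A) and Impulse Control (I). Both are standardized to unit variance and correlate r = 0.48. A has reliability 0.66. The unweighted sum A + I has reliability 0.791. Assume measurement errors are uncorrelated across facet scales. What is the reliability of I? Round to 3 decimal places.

0.721

Var(A+I) = 2 + 2·0.48 = 2.960.
True-score variance = ρ_A + ρ_I + 2·0.48, so 0.791 = (0.66 + ρ_I + 0.96) / 2.960.
ρ_I = 0.791·2.960 − 0.66 − 0.96 = 0.721.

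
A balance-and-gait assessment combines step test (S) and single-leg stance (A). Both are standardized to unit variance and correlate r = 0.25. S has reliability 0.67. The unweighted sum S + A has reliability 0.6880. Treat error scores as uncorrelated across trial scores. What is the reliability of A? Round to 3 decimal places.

Var(S+A) = 2 + 2·0.25 = 2.500.
True-score variance = ρ_S + ρ_A + 2·0.25, so 0.6880 = (0.67 + ρ_A + 0.50) / 2.500.
ρ_A = 0.6880·2.500 − 0.67 − 0.50 = 0.550.

0.550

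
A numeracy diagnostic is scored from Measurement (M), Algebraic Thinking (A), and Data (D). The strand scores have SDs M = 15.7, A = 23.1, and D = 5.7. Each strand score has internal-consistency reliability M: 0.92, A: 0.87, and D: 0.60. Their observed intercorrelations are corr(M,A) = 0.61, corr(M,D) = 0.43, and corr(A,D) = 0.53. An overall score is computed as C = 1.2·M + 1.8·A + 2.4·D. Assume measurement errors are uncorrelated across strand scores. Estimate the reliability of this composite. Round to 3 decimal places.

Var(C) = 1.2²·15.7² + 1.8²·23.1² + 2.4²·5.7² + 2·[2.16·15.7·23.1·0.61 + 2.88·15.7·5.7·0.43 + 4.32·23.1·5.7·0.53] = 2270.98 + 1780.3 = 4051.28.
Under uncorrelated errors the observed covariances equal the true-score covariances, so only the own-variance terms attenuate.
True-score variance = [1.2²·15.7²·0.92 + 1.8²·23.1²·0.87 + 2.4²·5.7²·0.60] + 1780.3 = 1942.98 + 1780.3 = 3723.28.
Reliability = 3723.28 / 4051.28 = 0.919.

0.919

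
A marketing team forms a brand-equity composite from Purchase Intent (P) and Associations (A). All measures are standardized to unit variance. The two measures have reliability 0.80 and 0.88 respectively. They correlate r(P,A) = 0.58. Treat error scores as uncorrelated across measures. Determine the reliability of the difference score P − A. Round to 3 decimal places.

Var(P−A) = 1 + 1 − 2·0.58 = 2 − 1.16 = 0.84.
Under uncorrelated errors the observed covariances equal the true-score covariances, so only the own-variance terms attenuate.
True-score variance = [0.80 + 0.88] − 1.16 = 1.68 − 1.16 = 0.52.
Reliability = 0.52 / 0.84 = 0.619.

0.619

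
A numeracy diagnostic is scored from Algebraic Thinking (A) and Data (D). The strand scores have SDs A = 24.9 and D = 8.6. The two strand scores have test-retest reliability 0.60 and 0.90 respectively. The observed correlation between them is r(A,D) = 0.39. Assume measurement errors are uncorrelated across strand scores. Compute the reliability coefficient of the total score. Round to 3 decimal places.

0.703

Var(A+D) = 24.9² + 8.6² + 2·[24.9·8.6·0.39] = 693.97 + 167.029 = 860.999.
With uncorrelated errors the cross-covariances are all true-score covariance, so they carry over unchanged; only the diagonal terms shrink to ρᵢσᵢ².
True-score variance = [24.9²·0.60 + 8.6²·0.90] + 167.029 = 438.57 + 167.029 = 605.599.
Reliability = 605.599 / 860.999 = 0.703.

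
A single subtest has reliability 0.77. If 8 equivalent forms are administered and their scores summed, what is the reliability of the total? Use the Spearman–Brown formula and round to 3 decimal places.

ρ_k = kρ / (1 + (k−1)ρ) = 8·0.77 / (1 + 7·0.77) = 6.160 / 6.390 = 0.964.

0.964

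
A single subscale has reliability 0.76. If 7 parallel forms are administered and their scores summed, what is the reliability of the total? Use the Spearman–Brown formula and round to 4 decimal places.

0.9568

ρ_k = kρ / (1 + (k−1)ρ) = 7·0.76 / (1 + 6·0.76) = 5.320 / 5.560 = 0.9568.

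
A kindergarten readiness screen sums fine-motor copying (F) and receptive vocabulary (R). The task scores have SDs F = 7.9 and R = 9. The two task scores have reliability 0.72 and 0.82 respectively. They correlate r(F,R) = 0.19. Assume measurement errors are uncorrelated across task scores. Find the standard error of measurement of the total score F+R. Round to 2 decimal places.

5.66

Var(total) = 143.41 + 27.018 = 170.428.
True-score variance = 111.355 + 27.018 = 138.373, so reliability = 0.8119.
Error variance = 170.428 − 138.373 = 32.0548; SEM = √32.0548 = 5.66.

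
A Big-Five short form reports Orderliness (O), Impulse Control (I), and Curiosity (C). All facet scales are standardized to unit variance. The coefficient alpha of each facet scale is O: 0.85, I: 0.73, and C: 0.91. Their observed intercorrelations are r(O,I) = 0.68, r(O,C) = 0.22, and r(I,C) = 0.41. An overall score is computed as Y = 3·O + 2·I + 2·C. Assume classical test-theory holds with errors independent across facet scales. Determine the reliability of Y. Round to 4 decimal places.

0.9102

Var(Y) = 3² + 2² + 2² + 2·[6·0.68 + 6·0.22 + 4·0.41] = 17 + 14.08 = 31.08.
Because errors are independent across components, Cov(Tᵢ,Tⱼ) = Cov(Xᵢ,Xⱼ); the off-diagonal part of the true-score variance is the same as above.
True-score variance = [3²·0.85 + 2²·0.73 + 2²·0.91] + 14.08 = 14.21 + 14.08 = 28.29.
Reliability = 28.29 / 31.08 = 0.9102.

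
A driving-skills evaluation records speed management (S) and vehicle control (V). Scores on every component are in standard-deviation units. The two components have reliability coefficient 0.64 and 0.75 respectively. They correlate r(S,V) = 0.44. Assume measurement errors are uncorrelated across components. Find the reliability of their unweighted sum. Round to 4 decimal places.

0.7882

Var(S+V) = 2 + 2·[0.44] = 2 + 0.88 = 2.88.
Under uncorrelated errors the observed covariances equal the true-score covariances, so only the own-variance terms attenuate.
True-score variance = [0.64 + 0.75] + 0.88 = 1.39 + 0.88 = 2.27.
Reliability = 2.27 / 2.88 = 0.7882.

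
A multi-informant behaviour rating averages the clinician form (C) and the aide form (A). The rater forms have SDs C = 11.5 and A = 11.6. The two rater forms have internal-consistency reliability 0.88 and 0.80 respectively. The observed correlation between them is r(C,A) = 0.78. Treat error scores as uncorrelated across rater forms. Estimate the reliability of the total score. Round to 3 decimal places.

Var(C+A) = 11.5² + 11.6² + 2·[11.5·11.6·0.78] = 266.81 + 208.104 = 474.914.
With uncorrelated errors the cross-covariances are all true-score covariance, so they carry over unchanged; only the diagonal terms shrink to ρᵢσᵢ².
True-score variance = [11.5²·0.88 + 11.6²·0.80] + 208.104 = 224.028 + 208.104 = 432.132.
Reliability = 432.132 / 474.914 = 0.910.

0.910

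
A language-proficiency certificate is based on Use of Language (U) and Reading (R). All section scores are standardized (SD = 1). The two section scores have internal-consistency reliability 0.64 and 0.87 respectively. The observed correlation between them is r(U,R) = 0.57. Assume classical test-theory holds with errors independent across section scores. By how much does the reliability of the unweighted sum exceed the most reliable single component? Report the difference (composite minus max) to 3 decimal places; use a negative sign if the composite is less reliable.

Var(sum) = 2 + 1.14 = 3.14; true-score variance = 1.51 + 1.14 = 2.65; composite reliability = 0.8439.
Max component reliability = 0.8700.
Difference = 0.8439 − 0.8700 = -0.026.

-0.026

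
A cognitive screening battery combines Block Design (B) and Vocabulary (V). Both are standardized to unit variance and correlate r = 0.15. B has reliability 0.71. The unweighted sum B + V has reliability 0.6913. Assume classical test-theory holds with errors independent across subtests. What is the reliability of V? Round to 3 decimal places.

Var(B+V) = 2 + 2·0.15 = 2.300.
True-score variance = ρ_B + ρ_V + 2·0.15, so 0.6913 = (0.71 + ρ_V + 0.30) / 2.300.
ρ_V = 0.6913·2.300 − 0.71 − 0.30 = 0.580.

0.580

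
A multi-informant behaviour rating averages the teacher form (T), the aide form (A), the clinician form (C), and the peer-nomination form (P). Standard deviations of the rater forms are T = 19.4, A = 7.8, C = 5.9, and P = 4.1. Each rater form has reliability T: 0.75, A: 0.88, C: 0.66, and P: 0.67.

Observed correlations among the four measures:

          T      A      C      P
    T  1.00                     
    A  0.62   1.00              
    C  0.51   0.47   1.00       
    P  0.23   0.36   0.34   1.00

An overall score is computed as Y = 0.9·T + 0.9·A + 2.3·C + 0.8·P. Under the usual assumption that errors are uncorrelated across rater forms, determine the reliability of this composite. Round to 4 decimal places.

Var(Y) = 0.9²·19.4² + 0.9²·7.8² + 2.3²·5.9² + 0.8²·4.1² + 2·[0.81·19.4·7.8·0.62 + 2.07·19.4·5.9·0.51 + 0.72·19.4·4.1·0.23 + 2.07·7.8·5.9·0.47 + 0.72·7.8·4.1·0.36 + 1.84·5.9·4.1·0.34] = 549.035 + 556.391 = 1105.43.
Under uncorrelated errors the observed covariances equal the true-score covariances, so only the own-variance terms attenuate.
True-score variance = [0.9²·19.4²·0.75 + 0.9²·7.8²·0.88 + 2.3²·5.9²·0.66 + 0.8²·4.1²·0.67] + 556.391 = 400.749 + 556.391 = 957.14.
Reliability = 957.14 / 1105.43 = 0.8659.

0.8659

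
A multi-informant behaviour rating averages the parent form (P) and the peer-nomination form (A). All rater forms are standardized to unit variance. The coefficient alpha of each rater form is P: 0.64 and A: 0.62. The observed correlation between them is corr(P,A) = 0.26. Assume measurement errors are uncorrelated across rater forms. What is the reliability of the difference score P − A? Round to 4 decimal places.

0.5000

Var(P−A) = 1 + 1 − 2·0.26 = 2 − 0.52 = 1.48.
With uncorrelated errors the cross-covariances are all true-score covariance, so they carry over unchanged; only the diagonal terms shrink to ρᵢσᵢ².
True-score variance = [0.64 + 0.62] − 0.52 = 1.26 − 0.52 = 0.74.
Reliability = 0.74 / 1.48 = 0.5000.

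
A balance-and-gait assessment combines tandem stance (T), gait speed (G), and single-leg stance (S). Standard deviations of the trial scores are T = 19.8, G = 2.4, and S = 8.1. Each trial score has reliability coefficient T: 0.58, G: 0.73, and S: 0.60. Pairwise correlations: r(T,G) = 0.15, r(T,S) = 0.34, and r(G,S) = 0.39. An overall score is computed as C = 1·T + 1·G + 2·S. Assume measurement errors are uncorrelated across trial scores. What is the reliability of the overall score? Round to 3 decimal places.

0.706

Var(C) = 19.8² + 2.4² + 2²·8.1² + 2·[19.8·2.4·0.15 + 2·19.8·8.1·0.34 + 2·2.4·8.1·0.39] = 660.24 + 262.699 = 922.939.
Under uncorrelated errors the observed covariances equal the true-score covariances, so only the own-variance terms attenuate.
True-score variance = [19.8²·0.58 + 2.4²·0.73 + 2²·8.1²·0.60] + 262.699 = 389.052 + 262.699 = 651.751.
Reliability = 651.751 / 922.939 = 0.706.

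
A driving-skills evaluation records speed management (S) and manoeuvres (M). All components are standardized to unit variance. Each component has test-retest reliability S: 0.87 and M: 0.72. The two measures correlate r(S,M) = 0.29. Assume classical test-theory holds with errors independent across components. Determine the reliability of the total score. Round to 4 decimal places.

0.8411

Var(S+M) = 2 + 2·[0.29] = 2 + 0.58 = 2.58.
Under uncorrelated errors the observed covariances equal the true-score covariances, so only the own-variance terms attenuate.
True-score variance = [0.87 + 0.72] + 0.58 = 1.59 + 0.58 = 2.17.
Reliability = 2.17 / 2.58 = 0.8411.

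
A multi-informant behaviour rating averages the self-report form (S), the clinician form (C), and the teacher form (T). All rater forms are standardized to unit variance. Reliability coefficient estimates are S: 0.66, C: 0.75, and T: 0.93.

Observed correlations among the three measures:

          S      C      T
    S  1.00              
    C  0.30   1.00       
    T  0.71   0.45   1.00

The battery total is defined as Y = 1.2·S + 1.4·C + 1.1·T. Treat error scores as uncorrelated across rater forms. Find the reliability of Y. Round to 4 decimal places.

0.8801

Var(Y) = 1.2² + 1.4² + 1.1² + 2·[1.68·0.30 + 1.32·0.71 + 1.54·0.45] = 4.61 + 4.2684 = 8.8784.
With uncorrelated errors the cross-covariances are all true-score covariance, so they carry over unchanged; only the diagonal terms shrink to ρᵢσᵢ².
True-score variance = [1.2²·0.66 + 1.4²·0.75 + 1.1²·0.93] + 4.2684 = 3.5457 + 4.2684 = 7.8141.
Reliability = 7.8141 / 8.8784 = 0.8801.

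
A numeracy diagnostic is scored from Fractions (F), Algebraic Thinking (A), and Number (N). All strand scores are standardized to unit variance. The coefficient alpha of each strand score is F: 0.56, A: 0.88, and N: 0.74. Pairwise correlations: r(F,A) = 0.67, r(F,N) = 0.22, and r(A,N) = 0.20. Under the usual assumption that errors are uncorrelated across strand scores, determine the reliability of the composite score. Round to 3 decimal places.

0.842

Var(F+A+N) = 3 + 2·[0.67 + 0.22 + 0.20] = 3 + 2.18 = 5.18.
With uncorrelated errors the cross-covariances are all true-score covariance, so they carry over unchanged; only the diagonal terms shrink to ρᵢσᵢ².
True-score variance = [0.56 + 0.88 + 0.74] + 2.18 = 2.18 + 2.18 = 4.36.
Reliability = 4.36 / 5.18 = 0.842.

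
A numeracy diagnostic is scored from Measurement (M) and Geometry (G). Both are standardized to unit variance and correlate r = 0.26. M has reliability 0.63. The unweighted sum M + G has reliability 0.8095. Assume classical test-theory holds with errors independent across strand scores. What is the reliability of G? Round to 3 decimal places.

Var(M+G) = 2 + 2·0.26 = 2.520.
True-score variance = ρ_M + ρ_G + 2·0.26, so 0.8095 = (0.63 + ρ_G + 0.52) / 2.520.
ρ_G = 0.8095·2.520 − 0.63 − 0.52 = 0.890.

0.890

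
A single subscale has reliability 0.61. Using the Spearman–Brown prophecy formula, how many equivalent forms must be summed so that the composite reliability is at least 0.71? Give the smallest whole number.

2

k ≥ ρ*(1−ρ₁)/(ρ₁(1−ρ*)) = 0.71·0.39 / (0.61·0.29) = 1.565.
Smallest integer k = 2.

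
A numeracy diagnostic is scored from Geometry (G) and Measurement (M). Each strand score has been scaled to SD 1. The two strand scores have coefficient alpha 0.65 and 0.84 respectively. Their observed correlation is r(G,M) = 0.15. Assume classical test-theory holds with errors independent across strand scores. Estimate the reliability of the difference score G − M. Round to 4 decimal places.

Var(G−M) = 1 + 1 − 2·0.15 = 2 − 0.3 = 1.7.
Because errors are independent across components, Cov(Tᵢ,Tⱼ) = Cov(Xᵢ,Xⱼ); the off-diagonal part of the true-score variance is the same as above.
True-score variance = [0.65 + 0.84] − 0.3 = 1.49 − 0.3 = 1.19.
Reliability = 1.19 / 1.7 = 0.7000.

0.7000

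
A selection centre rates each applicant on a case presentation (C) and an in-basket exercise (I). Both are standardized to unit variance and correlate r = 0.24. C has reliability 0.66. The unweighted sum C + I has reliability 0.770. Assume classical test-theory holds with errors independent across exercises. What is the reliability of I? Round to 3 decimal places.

0.770

Var(C+I) = 2 + 2·0.24 = 2.480.
True-score variance = ρ_C + ρ_I + 2·0.24, so 0.770 = (0.66 + ρ_I + 0.48) / 2.480.
ρ_I = 0.770·2.480 − 0.66 − 0.48 = 0.770.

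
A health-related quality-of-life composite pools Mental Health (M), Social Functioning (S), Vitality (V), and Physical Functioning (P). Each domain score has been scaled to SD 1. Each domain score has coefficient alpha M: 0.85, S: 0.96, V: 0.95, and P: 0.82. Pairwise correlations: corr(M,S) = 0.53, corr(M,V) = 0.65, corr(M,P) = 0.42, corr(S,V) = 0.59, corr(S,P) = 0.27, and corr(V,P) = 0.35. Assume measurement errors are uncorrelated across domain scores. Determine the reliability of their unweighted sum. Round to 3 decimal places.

Var(M+S+V+P) = 4 + 2·[0.53 + 0.65 + 0.42 + 0.59 + 0.27 + 0.35] = 4 + 5.62 = 9.62.
Under uncorrelated errors the observed covariances equal the true-score covariances, so only the own-variance terms attenuate.
True-score variance = [0.85 + 0.96 + 0.95 + 0.82] + 5.62 = 3.58 + 5.62 = 9.2.
Reliability = 9.2 / 9.62 = 0.956.

0.956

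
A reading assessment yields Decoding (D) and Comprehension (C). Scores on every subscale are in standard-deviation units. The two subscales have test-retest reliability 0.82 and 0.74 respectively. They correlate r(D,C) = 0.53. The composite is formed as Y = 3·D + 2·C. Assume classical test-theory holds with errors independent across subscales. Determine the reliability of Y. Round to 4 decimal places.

Var(Y) = 3² + 2² + 2·[6·0.53] = 13 + 6.36 = 19.36.
Under uncorrelated errors the observed covariances equal the true-score covariances, so only the own-variance terms attenuate.
True-score variance = [3²·0.82 + 2²·0.74] + 6.36 = 10.34 + 6.36 = 16.7.
Reliability = 16.7 / 19.36 = 0.8626.

0.8626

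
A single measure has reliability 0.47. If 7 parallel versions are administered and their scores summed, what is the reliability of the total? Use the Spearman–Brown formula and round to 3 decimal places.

0.861

ρ_k = kρ / (1 + (k−1)ρ) = 7·0.47 / (1 + 6·0.47) = 3.290 / 3.820 = 0.861.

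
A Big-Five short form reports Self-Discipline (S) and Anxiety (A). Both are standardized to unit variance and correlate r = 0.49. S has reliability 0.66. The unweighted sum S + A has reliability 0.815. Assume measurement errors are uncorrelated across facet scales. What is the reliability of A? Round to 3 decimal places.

Var(S+A) = 2 + 2·0.49 = 2.980.
True-score variance = ρ_S + ρ_A + 2·0.49, so 0.815 = (0.66 + ρ_A + 0.98) / 2.980.
ρ_A = 0.815·2.980 − 0.66 − 0.98 = 0.789.

0.789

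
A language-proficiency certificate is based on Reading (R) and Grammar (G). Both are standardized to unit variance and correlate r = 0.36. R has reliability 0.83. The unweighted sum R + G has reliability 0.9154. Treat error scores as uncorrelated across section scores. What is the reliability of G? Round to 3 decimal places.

0.940

Var(R+G) = 2 + 2·0.36 = 2.720.
True-score variance = ρ_R + ρ_G + 2·0.36, so 0.9154 = (0.83 + ρ_G + 0.72) / 2.720.
ρ_G = 0.9154·2.720 − 0.83 − 0.72 = 0.940.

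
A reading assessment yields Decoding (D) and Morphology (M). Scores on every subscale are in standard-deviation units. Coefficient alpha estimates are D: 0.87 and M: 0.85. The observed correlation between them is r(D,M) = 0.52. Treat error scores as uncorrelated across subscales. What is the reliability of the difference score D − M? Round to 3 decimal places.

0.708

Var(D−M) = 1 + 1 − 2·0.52 = 2 − 1.04 = 0.96.
Under uncorrelated errors the observed covariances equal the true-score covariances, so only the own-variance terms attenuate.
True-score variance = [0.87 + 0.85] − 1.04 = 1.72 − 1.04 = 0.68.
Reliability = 0.68 / 0.96 = 0.708.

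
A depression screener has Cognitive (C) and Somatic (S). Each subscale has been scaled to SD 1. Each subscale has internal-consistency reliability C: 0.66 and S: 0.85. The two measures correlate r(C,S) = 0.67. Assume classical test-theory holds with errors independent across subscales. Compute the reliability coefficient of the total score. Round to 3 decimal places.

0.853

Var(C+S) = 2 + 2·[0.67] = 2 + 1.34 = 3.34.
Because errors are independent across components, Cov(Tᵢ,Tⱼ) = Cov(Xᵢ,Xⱼ); the off-diagonal part of the true-score variance is the same as above.
True-score variance = [0.66 + 0.85] + 1.34 = 1.51 + 1.34 = 2.85.
Reliability = 2.85 / 3.34 = 0.853.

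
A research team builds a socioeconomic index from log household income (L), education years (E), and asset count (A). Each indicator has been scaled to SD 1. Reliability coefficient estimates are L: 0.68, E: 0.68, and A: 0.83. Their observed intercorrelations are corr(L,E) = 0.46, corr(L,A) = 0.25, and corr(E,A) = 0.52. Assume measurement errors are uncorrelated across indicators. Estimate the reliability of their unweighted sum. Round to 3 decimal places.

0.852

Var(L+E+A) = 3 + 2·[0.46 + 0.25 + 0.52] = 3 + 2.46 = 5.46.
Because errors are independent across components, Cov(Tᵢ,Tⱼ) = Cov(Xᵢ,Xⱼ); the off-diagonal part of the true-score variance is the same as above.
True-score variance = [0.68 + 0.68 + 0.83] + 2.46 = 2.19 + 2.46 = 4.65.
Reliability = 4.65 / 5.46 = 0.852.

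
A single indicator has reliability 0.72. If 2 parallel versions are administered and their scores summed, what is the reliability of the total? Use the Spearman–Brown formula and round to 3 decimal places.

0.837

ρ_k = kρ / (1 + (k−1)ρ) = 2·0.72 / (1 + 1·0.72) = 1.440 / 1.720 = 0.837.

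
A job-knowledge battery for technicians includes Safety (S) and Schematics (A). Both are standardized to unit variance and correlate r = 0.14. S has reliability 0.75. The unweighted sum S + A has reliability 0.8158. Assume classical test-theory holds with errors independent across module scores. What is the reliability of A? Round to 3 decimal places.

Var(S+A) = 2 + 2·0.14 = 2.280.
True-score variance = ρ_S + ρ_A + 2·0.14, so 0.8158 = (0.75 + ρ_A + 0.28) / 2.280.
ρ_A = 0.8158·2.280 − 0.75 − 0.28 = 0.830.

0.830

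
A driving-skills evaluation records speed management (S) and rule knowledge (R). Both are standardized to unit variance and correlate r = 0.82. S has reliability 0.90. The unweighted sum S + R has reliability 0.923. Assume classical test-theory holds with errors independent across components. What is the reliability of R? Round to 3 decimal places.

Var(S+R) = 2 + 2·0.82 = 3.640.
True-score variance = ρ_S + ρ_R + 2·0.82, so 0.923 = (0.90 + ρ_R + 1.64) / 3.640.
ρ_R = 0.923·3.640 − 0.90 − 1.64 = 0.820.

0.820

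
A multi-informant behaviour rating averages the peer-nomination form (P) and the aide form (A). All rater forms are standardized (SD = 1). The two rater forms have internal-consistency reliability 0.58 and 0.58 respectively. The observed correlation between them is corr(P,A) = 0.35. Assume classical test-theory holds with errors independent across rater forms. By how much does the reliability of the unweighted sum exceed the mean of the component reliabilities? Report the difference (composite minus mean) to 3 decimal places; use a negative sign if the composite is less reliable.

Var(sum) = 2 + 0.7 = 2.7; true-score variance = 1.16 + 0.7 = 1.86; composite reliability = 0.6889.
Mean component reliability = 0.5800.
Difference = 0.6889 − 0.5800 = 0.109.

0.109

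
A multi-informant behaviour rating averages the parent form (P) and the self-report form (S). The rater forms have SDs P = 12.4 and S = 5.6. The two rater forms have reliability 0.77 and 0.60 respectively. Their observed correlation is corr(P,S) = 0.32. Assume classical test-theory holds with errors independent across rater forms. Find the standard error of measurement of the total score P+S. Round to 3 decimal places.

Var(total) = 185.12 + 44.4416 = 229.562.
True-score variance = 137.211 + 44.4416 = 181.653, so reliability = 0.7913.
Error variance = 229.562 − 181.653 = 47.9088; SEM = √47.9088 = 6.922.

6.922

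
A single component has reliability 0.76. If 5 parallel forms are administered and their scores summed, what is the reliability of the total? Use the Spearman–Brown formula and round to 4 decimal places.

0.9406

ρ_k = kρ / (1 + (k−1)ρ) = 5·0.76 / (1 + 4·0.76) = 3.800 / 4.040 = 0.9406.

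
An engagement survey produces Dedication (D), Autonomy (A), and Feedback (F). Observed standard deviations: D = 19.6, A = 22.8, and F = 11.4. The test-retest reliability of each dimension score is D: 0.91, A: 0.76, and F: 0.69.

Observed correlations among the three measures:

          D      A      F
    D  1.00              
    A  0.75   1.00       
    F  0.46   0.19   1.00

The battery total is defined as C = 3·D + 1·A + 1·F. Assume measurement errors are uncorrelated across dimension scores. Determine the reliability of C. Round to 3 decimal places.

0.930

Var(C) = 3²·19.6² + 22.8² + 11.4² + 2·[3·19.6·22.8·0.75 + 3·19.6·11.4·0.46 + 22.8·11.4·0.19] = 4107.24 + 2726.42 = 6833.66.
Because errors are independent across components, Cov(Tᵢ,Tⱼ) = Cov(Xᵢ,Xⱼ); the off-diagonal part of the true-score variance is the same as above.
True-score variance = [3²·19.6²·0.91 + 22.8²·0.76 + 11.4²·0.69] + 2726.42 = 3631.02 + 2726.42 = 6357.45.
Reliability = 6357.45 / 6833.66 = 0.930.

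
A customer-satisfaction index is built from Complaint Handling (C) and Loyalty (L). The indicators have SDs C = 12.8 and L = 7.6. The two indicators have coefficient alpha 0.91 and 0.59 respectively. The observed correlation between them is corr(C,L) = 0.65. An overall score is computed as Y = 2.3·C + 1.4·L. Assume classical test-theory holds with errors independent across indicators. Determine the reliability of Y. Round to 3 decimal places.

Var(Y) = 2.3²·12.8² + 1.4²·7.6² + 2·[3.22·12.8·7.6·0.65] = 979.923 + 407.214 = 1387.14.
Under uncorrelated errors the observed covariances equal the true-score covariances, so only the own-variance terms attenuate.
True-score variance = [2.3²·12.8²·0.91 + 1.4²·7.6²·0.59] + 407.214 = 855.503 + 407.214 = 1262.72.
Reliability = 1262.72 / 1387.14 = 0.910.

0.910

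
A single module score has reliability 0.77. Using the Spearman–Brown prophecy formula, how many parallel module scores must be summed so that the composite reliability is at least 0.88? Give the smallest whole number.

k ≥ ρ*(1−ρ₁)/(ρ₁(1−ρ*)) = 0.88·0.23 / (0.77·0.12) = 2.190.
Smallest integer k = 3.

3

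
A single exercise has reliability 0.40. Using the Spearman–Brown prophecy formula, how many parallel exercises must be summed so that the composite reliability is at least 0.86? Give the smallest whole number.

k ≥ ρ*(1−ρ₁)/(ρ₁(1−ρ*)) = 0.86·0.60 / (0.40·0.14) = 9.214.
Smallest integer k = 10.

10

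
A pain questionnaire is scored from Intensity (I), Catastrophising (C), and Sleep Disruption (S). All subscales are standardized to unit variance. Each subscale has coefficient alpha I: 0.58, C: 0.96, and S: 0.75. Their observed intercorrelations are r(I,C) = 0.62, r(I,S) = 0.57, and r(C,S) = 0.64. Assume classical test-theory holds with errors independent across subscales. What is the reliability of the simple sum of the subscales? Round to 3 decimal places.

0.893

Var(I+C+S) = 3 + 2·[0.62 + 0.57 + 0.64] = 3 + 3.66 = 6.66.
Because errors are independent across components, Cov(Tᵢ,Tⱼ) = Cov(Xᵢ,Xⱼ); the off-diagonal part of the true-score variance is the same as above.
True-score variance = [0.58 + 0.96 + 0.75] + 3.66 = 2.29 + 3.66 = 5.95.
Reliability = 5.95 / 6.66 = 0.893.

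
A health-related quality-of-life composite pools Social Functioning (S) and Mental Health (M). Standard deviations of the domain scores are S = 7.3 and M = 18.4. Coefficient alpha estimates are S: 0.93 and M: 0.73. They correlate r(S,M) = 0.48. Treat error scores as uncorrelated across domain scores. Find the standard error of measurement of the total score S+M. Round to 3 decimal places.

Var(total) = 391.85 + 128.947 = 520.797.
True-score variance = 296.708 + 128.947 = 425.656, so reliability = 0.8173.
Error variance = 520.797 − 425.656 = 95.1415; SEM = √95.1415 = 9.754.

9.754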